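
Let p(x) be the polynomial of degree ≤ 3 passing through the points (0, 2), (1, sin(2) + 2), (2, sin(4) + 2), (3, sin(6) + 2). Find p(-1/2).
-35*sin(2)/16 + 21*sin(4)/16 - 5*sin(6)/16 + 2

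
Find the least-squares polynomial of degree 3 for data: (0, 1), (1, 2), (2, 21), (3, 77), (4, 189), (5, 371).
73/63 + (-1255/378)x + (199/252)x² + (317/108)x³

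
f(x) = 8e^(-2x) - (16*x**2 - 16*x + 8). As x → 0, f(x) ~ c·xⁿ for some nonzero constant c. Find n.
3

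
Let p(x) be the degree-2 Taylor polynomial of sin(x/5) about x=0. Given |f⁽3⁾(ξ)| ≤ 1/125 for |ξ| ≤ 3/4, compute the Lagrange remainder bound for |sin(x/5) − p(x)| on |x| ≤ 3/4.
9/16000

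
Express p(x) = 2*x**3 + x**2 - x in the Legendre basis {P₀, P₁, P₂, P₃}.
(1/3)P₀ + (1/5)P₁ + (2/3)P₂ + (4/5)P₃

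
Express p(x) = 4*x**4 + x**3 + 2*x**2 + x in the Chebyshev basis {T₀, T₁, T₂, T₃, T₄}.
(5/2)T₀ + (7/4)T₁ + (3)T₂ + (1/4)T₃ + (1/2)T₄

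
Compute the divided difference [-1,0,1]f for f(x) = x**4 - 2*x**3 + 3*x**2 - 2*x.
4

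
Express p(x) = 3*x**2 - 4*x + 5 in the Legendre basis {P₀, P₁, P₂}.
(6)P₀ + (-4)P₁ + (2)P₂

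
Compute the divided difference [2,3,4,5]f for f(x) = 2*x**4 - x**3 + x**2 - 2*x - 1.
27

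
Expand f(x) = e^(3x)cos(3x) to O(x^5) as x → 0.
1 + 3*x - 9*x**3 - 27*x**4/2 + O(x**5)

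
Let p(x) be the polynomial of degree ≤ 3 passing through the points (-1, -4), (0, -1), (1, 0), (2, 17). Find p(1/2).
-11/8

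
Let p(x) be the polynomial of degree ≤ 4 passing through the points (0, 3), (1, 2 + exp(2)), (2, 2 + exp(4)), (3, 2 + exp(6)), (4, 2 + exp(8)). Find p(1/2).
-5*exp(8)/128 - 35*exp(4)/64 + 291/128 + 35*exp(2)/32 + 7*exp(6)/32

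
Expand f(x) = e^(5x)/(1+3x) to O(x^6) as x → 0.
1 + 2*x + 13*x**2/2 + 4*x**3/3 + 529*x**4/24 - 481*x**5/12 + O(x**6)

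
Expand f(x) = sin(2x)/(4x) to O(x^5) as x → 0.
1/2 - x**2/3 + x**4/15 + O(x**5)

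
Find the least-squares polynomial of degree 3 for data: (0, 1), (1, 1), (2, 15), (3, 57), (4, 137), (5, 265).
73/63 + (-902/189)x + (142/63)x² + (50/27)x³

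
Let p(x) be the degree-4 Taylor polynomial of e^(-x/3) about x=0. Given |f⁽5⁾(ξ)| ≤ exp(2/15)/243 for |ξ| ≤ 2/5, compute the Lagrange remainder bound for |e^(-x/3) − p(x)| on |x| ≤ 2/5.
4*exp(2/15)/11390625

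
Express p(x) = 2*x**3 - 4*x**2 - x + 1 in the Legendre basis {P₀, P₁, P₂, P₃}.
(-1/3)P₀ + (1/5)P₁ + (-8/3)P₂ + (4/5)P₃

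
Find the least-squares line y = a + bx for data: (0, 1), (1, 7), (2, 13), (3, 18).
a = 6/5, b = 57/10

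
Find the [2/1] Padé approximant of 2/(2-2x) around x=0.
1/(1 - x)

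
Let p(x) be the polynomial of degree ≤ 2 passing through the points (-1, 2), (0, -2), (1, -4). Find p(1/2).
-13/4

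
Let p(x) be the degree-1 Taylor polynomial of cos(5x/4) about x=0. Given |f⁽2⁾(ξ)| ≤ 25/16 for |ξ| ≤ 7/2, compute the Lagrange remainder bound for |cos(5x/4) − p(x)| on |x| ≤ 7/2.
1225/128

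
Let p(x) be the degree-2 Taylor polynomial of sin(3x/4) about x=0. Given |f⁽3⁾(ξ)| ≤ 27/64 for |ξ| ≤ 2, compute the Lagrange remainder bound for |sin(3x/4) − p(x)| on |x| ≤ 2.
9/16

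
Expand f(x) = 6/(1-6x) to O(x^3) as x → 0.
6 + 36*x + 216*x**2 + O(x**3)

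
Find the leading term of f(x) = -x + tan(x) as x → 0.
x**3/3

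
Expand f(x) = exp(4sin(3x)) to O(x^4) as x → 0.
1 + 12*x + 72*x**2 + 270*x**3 + O(x**4)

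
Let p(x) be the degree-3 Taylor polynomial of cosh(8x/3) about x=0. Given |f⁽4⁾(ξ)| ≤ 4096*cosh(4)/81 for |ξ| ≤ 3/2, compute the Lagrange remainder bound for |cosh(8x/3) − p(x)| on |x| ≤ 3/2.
32*cosh(4)/3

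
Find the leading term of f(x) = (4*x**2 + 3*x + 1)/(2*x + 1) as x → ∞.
2*x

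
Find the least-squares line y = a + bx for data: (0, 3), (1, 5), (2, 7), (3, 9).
a = 3, b = 2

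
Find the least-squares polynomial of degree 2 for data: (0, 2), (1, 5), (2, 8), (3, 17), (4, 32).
94/35 + (-48/35)x + (15/7)x²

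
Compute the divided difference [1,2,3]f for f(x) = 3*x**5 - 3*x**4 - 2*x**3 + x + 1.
183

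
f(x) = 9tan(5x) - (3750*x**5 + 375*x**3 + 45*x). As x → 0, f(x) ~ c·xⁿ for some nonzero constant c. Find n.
7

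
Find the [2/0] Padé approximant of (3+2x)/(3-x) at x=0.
x**2/3 + x + 1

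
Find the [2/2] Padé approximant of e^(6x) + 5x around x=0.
(87*x**2/4 + 47*x/4 + 1)/(-9*x**2/2 + 3*x/4 + 1)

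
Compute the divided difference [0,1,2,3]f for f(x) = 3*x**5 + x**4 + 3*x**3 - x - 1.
84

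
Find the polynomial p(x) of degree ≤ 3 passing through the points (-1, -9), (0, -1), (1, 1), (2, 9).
2*x**3 - 3*x**2 + 3*x - 1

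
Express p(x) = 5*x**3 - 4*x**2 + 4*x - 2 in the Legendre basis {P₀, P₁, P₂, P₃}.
(-10/3)P₀ + (7)P₁ + (-8/3)P₂ + (2)P₃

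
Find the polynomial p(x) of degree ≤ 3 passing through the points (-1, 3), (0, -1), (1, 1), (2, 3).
-x**3 + 3*x**2 - 1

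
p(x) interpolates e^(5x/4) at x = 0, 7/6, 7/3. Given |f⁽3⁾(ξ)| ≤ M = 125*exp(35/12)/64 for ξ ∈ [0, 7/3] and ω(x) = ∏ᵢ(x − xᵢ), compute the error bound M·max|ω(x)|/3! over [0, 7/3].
42875*sqrt(3)*exp(35/12)/373248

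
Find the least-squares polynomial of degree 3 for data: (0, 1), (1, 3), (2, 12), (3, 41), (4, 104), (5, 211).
137/126 + (229/108)x + (-319/126)x² + (227/108)x³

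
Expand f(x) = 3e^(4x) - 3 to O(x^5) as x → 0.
12*x + 24*x**2 + 32*x**3 + 32*x**4 + O(x**5)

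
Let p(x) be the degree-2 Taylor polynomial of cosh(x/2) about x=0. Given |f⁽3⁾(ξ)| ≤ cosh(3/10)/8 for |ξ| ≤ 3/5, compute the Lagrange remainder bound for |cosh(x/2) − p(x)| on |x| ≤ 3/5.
9*cosh(3/10)/2000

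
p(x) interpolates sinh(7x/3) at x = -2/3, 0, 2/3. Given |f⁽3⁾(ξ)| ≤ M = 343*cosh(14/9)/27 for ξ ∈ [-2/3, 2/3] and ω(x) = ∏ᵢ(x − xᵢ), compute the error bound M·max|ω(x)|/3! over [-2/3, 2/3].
2744*sqrt(3)*cosh(14/9)/19683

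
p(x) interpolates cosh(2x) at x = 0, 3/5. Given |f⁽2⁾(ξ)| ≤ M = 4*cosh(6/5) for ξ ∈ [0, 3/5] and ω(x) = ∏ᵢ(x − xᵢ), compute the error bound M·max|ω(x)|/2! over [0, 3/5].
9*cosh(6/5)/50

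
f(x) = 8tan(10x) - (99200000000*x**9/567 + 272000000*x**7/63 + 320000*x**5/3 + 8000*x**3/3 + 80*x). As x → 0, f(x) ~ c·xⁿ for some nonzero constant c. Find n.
11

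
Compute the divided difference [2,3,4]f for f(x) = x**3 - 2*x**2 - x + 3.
7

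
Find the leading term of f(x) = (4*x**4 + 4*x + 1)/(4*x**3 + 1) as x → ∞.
x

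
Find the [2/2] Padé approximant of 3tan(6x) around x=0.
18*x/(1 - 12*x**2)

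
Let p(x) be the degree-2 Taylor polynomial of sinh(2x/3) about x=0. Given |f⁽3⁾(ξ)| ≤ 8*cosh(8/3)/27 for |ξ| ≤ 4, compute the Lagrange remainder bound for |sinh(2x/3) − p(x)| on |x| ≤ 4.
256*cosh(8/3)/81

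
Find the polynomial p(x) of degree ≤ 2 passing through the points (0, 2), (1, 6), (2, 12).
x**2 + 3*x + 2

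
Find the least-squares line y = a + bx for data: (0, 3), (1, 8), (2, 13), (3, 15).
a = 18/5, b = 41/10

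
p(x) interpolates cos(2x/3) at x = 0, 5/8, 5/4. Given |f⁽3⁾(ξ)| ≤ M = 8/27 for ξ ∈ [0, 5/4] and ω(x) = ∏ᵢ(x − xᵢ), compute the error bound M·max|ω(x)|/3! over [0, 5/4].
125*sqrt(3)/46656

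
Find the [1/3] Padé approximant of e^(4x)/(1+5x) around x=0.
(16*x/11 + 1)/(392*x**3/33 - 116*x**2/11 + 27*x/11 + 1)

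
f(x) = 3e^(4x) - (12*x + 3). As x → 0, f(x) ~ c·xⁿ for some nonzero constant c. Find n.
2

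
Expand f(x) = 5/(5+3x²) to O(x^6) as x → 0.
1 - 3*x**2/5 + 9*x**4/25 + O(x**6)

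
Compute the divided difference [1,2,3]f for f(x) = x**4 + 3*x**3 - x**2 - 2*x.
42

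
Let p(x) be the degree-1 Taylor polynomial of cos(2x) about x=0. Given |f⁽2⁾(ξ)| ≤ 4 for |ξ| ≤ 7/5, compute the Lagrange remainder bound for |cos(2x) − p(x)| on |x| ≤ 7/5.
98/25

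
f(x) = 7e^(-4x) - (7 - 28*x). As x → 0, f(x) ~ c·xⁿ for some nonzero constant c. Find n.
2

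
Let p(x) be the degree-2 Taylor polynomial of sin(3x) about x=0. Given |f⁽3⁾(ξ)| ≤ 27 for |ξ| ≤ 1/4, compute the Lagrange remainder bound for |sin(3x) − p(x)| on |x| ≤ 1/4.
9/128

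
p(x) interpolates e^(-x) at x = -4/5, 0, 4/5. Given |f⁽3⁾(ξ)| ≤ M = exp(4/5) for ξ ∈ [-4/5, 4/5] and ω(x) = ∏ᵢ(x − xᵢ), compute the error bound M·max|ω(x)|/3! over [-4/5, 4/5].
64*sqrt(3)*exp(4/5)/3375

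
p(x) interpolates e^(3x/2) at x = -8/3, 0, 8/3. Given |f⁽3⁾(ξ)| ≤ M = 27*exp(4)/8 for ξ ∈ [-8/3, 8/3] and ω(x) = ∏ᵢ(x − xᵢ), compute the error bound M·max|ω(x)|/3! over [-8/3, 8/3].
64*sqrt(3)*exp(4)/27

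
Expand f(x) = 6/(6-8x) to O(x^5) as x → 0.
1 + 4*x/3 + 16*x**2/9 + 64*x**3/27 + 256*x**4/81 + O(x**5)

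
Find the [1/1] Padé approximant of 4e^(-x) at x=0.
(4 - 2*x)/(x/2 + 1)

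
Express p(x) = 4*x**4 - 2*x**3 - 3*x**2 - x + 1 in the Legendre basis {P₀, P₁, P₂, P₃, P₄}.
(4/5)P₀ + (-11/5)P₁ + (2/7)P₂ + (-4/5)P₃ + (32/35)P₄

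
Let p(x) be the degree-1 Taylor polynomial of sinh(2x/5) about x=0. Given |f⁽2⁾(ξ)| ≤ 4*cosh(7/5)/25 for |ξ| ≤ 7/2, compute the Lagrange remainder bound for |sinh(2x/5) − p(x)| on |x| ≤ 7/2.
49*cosh(7/5)/50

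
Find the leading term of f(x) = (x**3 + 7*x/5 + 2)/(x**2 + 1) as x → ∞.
x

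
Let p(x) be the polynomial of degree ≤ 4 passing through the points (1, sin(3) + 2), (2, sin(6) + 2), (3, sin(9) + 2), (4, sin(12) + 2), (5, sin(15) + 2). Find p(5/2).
15*sin(6)/32 - 5*sin(3)/128 + 3*sin(15)/128 - 5*sin(12)/32 + 45*sin(9)/64 + 2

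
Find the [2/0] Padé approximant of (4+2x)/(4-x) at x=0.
3*x**2/16 + 3*x/4 + 1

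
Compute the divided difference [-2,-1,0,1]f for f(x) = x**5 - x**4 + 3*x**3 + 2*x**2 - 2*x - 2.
10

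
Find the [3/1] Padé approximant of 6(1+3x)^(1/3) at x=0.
(-2*x**3 + 6*x**2 + 18*x + 6)/(2*x + 1)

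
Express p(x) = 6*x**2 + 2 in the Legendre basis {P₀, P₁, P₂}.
(4)P₀ + (4)P₂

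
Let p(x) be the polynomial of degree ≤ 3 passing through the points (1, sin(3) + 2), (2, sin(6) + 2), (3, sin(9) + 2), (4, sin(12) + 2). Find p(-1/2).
105*sin(3)/16 - 35*sin(12)/16 + 2 - 189*sin(6)/16 + 135*sin(9)/16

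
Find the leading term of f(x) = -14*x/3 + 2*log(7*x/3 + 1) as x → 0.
-49*x**2/9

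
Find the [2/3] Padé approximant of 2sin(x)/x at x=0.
(2 - 7*x**2/30)/(x**2/20 + 1)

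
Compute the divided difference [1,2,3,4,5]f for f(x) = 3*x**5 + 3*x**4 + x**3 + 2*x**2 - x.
48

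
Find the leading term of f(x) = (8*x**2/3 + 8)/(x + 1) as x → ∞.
8*x/3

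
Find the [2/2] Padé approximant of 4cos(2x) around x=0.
(4 - 20*x**2/3)/(x**2/3 + 1)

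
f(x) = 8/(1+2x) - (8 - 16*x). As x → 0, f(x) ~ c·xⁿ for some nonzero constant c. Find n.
2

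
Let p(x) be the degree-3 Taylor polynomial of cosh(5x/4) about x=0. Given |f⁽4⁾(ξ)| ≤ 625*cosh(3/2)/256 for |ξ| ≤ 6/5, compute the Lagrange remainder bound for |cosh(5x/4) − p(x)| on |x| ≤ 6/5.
27*cosh(3/2)/128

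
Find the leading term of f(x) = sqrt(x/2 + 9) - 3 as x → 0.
x/12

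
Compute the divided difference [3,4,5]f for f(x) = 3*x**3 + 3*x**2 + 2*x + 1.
39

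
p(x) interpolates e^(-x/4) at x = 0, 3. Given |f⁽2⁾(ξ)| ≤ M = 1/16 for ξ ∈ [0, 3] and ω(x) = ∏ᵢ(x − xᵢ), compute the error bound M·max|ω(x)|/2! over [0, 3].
9/128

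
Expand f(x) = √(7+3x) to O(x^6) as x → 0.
sqrt(7) + 3*sqrt(7)*x/14 - 9*sqrt(7)*x**2/392 + 27*sqrt(7)*x**3/5488 - 405*sqrt(7)*x**4/307328 + 243*sqrt(7)*x**5/614656 + O(x**6)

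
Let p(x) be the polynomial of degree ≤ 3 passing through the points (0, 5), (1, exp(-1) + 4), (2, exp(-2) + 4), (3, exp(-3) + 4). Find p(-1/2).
(-35*exp(2) - 5 + 21*e + 99*exp(3))*exp(-3)/16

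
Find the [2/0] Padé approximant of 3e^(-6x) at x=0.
54*x**2 - 18*x + 3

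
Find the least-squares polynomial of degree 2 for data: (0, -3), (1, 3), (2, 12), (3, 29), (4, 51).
-94/35 + (69/35)x + (20/7)x²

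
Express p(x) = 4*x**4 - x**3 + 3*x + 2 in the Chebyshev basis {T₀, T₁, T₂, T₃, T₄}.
(7/2)T₀ + (9/4)T₁ + (2)T₂ + (-1/4)T₃ + (1/2)T₄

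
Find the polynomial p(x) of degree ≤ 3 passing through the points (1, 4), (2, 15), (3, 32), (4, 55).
3*x**2 + 2*x - 1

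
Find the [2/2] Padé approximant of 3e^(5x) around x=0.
(25*x**2/4 + 15*x/2 + 3)/(25*x**2/12 - 5*x/2 + 1)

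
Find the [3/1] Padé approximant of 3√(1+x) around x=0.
(-3*x**3/64 + 9*x**2/16 + 27*x/8 + 3)/(5*x/8 + 1)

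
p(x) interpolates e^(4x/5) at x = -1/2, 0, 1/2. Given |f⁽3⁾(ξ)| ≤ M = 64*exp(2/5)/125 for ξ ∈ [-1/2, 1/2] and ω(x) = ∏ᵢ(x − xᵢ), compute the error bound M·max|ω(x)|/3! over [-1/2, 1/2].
8*sqrt(3)*exp(2/5)/3375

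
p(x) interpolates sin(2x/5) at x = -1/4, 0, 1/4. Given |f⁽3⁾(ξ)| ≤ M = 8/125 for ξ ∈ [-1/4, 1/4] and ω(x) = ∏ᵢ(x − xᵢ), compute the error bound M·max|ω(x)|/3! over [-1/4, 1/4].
sqrt(3)/27000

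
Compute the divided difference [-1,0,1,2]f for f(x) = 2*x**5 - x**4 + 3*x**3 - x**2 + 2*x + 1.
11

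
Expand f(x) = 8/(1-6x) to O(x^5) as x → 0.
8 + 48*x + 288*x**2 + 1728*x**3 + 10368*x**4 + O(x**5)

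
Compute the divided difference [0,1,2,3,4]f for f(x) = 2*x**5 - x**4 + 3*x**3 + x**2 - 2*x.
19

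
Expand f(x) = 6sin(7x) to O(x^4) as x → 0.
42*x - 343*x**3 + O(x**4)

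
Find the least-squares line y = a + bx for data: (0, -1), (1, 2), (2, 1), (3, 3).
a = -2/5, b = 11/10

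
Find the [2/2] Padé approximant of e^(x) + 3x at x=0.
(-19*x**2/60 + 19*x/5 + 1)/(-x**2/60 - x/5 + 1)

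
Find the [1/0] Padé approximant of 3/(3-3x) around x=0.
x + 1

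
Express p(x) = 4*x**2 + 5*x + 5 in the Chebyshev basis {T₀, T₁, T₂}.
(7)T₀ + (5)T₁ + (2)T₂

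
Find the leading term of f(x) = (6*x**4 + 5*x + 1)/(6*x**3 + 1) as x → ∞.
x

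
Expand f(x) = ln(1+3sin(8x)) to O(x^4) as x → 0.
24*x - 288*x**2 + 4352*x**3 + O(x**4)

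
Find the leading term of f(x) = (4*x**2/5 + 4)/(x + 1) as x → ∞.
4*x/5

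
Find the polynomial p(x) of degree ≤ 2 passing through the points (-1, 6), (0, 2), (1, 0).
x**2 - 3*x + 2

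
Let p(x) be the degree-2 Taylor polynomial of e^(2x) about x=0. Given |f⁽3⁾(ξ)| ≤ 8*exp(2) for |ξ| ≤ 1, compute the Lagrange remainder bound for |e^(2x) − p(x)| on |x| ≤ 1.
4*exp(2)/3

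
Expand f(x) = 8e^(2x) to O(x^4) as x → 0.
8 + 16*x + 16*x**2 + 32*x**3/3 + O(x**4)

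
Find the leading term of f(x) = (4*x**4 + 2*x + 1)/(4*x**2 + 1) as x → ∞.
x**2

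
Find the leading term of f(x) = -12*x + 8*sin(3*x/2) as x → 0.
-9*x**3/2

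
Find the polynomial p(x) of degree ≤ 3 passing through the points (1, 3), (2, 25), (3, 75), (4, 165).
2*x**3 + 2*x**2 + 2*x - 3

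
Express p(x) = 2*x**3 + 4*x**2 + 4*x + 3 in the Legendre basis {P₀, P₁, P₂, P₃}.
(13/3)P₀ + (26/5)P₁ + (8/3)P₂ + (4/5)P₃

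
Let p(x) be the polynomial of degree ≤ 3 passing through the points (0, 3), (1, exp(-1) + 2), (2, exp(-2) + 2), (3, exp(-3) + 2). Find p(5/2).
(-5*exp(2) + 5 + 15*e + 33*exp(3))*exp(-3)/16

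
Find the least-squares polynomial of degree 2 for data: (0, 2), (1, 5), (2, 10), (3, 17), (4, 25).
67/35 + (83/35)x + (6/7)x²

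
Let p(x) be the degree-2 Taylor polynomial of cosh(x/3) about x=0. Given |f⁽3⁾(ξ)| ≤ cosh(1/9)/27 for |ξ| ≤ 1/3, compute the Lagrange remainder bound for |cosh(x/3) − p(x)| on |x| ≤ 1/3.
cosh(1/9)/4374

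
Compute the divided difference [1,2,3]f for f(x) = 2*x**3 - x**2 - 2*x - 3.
11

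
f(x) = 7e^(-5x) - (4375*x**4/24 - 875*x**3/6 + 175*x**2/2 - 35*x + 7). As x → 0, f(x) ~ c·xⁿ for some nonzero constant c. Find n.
5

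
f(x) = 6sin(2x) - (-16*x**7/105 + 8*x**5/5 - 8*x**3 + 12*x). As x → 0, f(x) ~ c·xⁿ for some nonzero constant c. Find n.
9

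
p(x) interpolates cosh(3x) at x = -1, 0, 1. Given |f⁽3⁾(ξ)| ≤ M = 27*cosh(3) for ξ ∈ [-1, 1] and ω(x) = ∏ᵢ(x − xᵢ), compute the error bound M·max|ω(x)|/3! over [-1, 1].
sqrt(3)*cosh(3)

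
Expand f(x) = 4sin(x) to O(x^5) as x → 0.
4*x - 2*x**3/3 + O(x**5)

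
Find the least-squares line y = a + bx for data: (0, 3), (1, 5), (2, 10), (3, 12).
a = 27/10, b = 16/5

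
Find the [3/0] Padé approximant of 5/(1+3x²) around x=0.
5 - 15*x**2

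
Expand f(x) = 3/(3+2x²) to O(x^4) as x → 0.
1 - 2*x**2/3 + O(x**4)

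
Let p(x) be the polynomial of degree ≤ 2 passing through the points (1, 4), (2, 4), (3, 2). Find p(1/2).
13/4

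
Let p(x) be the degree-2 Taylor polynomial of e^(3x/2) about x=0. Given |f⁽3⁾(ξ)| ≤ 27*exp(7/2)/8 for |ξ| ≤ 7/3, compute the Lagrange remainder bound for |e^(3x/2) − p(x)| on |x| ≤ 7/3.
343*exp(7/2)/48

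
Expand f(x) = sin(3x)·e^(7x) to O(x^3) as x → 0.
3*x + 21*x**2 + O(x**3)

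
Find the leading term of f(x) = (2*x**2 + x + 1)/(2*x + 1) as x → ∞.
x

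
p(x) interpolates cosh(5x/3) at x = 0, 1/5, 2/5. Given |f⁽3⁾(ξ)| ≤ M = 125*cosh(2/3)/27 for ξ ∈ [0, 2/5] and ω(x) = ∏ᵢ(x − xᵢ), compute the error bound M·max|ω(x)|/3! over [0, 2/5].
sqrt(3)*cosh(2/3)/729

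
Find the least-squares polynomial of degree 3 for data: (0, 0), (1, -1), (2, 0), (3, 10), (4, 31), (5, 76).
-19/126 + (697/756)x + (-635/252)x² + (29/27)x³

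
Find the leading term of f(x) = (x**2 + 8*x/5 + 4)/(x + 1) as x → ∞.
x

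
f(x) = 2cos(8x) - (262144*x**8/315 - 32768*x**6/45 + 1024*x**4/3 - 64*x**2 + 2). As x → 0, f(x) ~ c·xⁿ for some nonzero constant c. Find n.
10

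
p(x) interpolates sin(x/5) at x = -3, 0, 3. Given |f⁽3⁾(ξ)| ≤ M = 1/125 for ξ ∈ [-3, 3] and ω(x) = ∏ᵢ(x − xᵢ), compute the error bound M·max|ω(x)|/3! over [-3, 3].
sqrt(3)/125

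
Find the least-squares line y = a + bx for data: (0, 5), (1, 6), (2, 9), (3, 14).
a = 4, b = 3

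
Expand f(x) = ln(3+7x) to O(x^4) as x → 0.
log(3) + 7*x/3 - 49*x**2/18 + 343*x**3/81 + O(x**4)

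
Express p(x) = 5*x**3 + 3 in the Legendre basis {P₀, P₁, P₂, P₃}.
(3)P₀ + (3)P₁ + (2)P₃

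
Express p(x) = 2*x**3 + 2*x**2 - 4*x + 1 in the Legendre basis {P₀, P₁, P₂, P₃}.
(5/3)P₀ + (-14/5)P₁ + (4/3)P₂ + (4/5)P₃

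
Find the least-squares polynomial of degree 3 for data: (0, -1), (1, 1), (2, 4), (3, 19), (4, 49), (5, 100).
-7/9 + (242/189)x + (-319/252)x² + (109/108)x³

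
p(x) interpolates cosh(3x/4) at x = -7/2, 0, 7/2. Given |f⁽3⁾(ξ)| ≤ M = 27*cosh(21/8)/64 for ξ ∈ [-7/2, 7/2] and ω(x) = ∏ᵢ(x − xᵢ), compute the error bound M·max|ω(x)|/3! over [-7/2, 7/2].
343*sqrt(3)*cosh(21/8)/512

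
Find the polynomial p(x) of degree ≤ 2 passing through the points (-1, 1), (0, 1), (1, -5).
-3*x**2 - 3*x + 1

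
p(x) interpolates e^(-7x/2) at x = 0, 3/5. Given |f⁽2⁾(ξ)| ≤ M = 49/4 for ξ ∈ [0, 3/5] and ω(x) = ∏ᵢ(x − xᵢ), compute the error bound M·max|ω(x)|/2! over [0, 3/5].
441/800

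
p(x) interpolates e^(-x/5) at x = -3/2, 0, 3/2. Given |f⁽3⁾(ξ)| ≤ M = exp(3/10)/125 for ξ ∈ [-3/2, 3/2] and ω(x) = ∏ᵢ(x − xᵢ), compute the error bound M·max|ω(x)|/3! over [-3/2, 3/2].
sqrt(3)*exp(3/10)/1000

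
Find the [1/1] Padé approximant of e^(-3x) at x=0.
(1 - 3*x/2)/(3*x/2 + 1)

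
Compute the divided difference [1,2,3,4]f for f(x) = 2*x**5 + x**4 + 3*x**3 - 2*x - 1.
143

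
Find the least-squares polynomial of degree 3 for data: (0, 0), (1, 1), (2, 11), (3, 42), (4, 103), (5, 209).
-1/14 + (55/84)x + (-19/14)x² + (23/12)x³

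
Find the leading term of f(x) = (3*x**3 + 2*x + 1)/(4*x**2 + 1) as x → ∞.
3*x/4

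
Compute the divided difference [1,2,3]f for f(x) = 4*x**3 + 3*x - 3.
24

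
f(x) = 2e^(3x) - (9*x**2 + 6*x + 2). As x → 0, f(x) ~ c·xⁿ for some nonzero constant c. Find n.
3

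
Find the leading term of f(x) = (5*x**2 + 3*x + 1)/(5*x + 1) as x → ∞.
x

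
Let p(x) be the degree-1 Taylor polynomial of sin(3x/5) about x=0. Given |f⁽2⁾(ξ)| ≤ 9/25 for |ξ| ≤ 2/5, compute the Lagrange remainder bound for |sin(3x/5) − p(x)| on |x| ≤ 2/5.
18/625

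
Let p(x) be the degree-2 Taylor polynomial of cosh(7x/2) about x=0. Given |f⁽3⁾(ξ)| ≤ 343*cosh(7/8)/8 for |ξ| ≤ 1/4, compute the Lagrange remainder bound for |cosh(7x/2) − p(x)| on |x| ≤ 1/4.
343*cosh(7/8)/3072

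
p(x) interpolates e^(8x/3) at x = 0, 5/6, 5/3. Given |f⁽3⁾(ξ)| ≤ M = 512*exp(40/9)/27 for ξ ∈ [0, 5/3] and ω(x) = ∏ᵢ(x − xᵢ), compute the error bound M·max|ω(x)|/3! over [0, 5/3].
8000*sqrt(3)*exp(40/9)/19683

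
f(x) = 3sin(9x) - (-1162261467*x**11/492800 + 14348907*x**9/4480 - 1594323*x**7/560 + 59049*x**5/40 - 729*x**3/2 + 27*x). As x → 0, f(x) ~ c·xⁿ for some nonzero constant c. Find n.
13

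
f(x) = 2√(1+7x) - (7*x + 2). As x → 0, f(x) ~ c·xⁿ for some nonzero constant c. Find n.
2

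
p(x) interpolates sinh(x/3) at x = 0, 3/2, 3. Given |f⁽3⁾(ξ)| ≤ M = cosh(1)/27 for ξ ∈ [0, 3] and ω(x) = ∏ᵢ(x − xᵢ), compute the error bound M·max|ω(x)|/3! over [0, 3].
sqrt(3)*cosh(1)/216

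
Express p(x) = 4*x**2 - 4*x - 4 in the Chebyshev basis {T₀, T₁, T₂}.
(-2)T₀ + (-4)T₁ + (2)T₂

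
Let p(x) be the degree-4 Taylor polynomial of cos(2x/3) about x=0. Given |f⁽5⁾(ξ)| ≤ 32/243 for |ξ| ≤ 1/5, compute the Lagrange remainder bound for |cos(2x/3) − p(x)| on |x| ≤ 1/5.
4/11390625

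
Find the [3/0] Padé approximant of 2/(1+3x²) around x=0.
2 - 6*x**2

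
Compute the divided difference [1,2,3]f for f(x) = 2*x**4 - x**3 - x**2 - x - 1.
43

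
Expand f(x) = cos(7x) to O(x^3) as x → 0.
1 - 49*x**2/2 + O(x**3)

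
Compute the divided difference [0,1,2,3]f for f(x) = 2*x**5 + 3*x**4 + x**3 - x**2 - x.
69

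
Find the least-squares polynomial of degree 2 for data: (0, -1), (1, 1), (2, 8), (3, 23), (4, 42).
-1 + (-6/5)x + (3)x²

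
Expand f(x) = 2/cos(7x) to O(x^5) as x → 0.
2 + 49*x**2 + 12005*x**4/12 + O(x**5)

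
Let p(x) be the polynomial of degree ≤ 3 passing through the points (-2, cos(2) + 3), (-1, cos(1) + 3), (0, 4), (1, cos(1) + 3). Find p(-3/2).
5*cos(2)/16 + cos(1) + 43/16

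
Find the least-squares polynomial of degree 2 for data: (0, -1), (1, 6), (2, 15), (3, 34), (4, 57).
-3/5 + (12/5)x + (3)x²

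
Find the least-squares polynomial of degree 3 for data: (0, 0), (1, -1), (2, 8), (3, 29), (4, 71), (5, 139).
-19/126 + (-1805/756)x + (137/126)x² + (107/108)x³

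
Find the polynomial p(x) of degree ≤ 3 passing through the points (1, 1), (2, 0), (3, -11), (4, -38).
-x**3 + x**2 + 3*x - 2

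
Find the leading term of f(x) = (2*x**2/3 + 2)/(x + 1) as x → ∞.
2*x/3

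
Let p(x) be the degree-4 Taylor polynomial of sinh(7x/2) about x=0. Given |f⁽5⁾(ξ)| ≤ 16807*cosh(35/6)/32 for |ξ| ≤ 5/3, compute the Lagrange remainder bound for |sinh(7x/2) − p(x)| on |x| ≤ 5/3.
10504375*cosh(35/6)/186624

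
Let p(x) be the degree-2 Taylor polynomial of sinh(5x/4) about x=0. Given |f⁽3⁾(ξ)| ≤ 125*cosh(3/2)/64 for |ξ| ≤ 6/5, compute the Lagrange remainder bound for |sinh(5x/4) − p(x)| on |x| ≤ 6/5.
9*cosh(3/2)/16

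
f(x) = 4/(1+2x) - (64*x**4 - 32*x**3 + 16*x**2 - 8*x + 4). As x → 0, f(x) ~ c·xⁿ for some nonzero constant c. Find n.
5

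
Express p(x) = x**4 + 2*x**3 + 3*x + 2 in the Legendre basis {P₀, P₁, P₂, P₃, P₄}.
(11/5)P₀ + (21/5)P₁ + (4/7)P₂ + (4/5)P₃ + (8/35)P₄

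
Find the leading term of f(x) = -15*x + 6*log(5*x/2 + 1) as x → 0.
-75*x**2/4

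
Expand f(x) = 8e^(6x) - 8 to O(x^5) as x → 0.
48*x + 144*x**2 + 288*x**3 + 432*x**4 + O(x**5)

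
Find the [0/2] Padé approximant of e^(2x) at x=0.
1/(2*x**2 - 2*x + 1)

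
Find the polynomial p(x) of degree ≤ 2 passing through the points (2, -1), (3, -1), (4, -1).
-1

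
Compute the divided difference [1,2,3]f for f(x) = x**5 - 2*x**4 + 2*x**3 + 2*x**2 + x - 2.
54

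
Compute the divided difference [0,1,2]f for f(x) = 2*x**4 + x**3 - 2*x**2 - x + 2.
15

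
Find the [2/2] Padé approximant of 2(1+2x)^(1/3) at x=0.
(56*x**2/27 + 14*x/3 + 2)/(10*x**2/27 + 5*x/3 + 1)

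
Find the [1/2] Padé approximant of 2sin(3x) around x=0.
6*x/(3*x**2/2 + 1)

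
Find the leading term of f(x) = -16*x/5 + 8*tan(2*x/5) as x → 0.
64*x**3/375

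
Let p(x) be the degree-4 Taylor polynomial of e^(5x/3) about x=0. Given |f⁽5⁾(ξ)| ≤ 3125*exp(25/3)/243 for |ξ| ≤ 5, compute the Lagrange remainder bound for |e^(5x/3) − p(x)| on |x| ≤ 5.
1953125*exp(25/3)/5832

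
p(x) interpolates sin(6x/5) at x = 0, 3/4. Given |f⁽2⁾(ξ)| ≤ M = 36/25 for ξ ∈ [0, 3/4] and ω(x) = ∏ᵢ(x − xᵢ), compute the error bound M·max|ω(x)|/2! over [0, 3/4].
81/800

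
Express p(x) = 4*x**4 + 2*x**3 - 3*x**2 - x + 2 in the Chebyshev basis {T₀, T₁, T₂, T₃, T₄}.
(2)T₀ + (1/2)T₁ + (1/2)T₂ + (1/2)T₃ + (1/2)T₄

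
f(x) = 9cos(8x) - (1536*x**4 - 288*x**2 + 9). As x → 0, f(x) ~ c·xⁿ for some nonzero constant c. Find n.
6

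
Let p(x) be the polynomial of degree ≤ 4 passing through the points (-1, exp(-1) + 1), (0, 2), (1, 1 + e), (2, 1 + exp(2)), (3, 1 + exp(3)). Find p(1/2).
(-5 + e*(-20*exp(2) + 3*exp(3) + 188 + 90*e))*exp(-1)/128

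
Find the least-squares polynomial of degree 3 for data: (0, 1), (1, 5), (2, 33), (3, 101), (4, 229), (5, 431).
65/63 + (-418/189)x + (415/126)x² + (155/54)x³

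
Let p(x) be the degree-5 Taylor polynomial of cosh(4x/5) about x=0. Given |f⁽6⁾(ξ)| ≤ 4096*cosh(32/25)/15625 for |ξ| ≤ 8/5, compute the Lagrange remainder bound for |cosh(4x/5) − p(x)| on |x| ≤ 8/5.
67108864*cosh(32/25)/10986328125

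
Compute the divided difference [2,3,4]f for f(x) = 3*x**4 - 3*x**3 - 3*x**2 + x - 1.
135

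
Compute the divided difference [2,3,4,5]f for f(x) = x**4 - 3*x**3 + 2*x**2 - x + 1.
11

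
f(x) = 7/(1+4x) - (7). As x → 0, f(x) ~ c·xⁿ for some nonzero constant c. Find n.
1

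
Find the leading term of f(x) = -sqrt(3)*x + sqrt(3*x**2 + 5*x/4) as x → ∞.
5*sqrt(3)/24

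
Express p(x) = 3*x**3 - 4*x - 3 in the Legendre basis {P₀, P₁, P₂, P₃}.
(-3)P₀ + (-11/5)P₁ + (6/5)P₃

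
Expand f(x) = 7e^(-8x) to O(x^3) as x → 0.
7 - 56*x + 224*x**2 + O(x**3)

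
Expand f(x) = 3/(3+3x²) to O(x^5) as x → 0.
1 - x**2 + x**4 + O(x**5)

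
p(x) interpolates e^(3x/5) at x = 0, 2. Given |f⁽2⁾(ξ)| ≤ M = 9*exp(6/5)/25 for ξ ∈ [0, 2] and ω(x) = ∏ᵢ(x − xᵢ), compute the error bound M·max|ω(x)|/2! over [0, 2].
9*exp(6/5)/50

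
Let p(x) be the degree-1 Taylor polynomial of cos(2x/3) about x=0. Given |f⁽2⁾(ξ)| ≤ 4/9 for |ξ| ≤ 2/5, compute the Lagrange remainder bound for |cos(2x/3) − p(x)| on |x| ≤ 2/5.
8/225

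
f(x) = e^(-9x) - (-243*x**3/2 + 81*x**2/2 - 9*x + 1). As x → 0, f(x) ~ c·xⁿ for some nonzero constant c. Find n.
4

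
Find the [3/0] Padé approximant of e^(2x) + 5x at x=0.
4*x**3/3 + 2*x**2 + 7*x + 1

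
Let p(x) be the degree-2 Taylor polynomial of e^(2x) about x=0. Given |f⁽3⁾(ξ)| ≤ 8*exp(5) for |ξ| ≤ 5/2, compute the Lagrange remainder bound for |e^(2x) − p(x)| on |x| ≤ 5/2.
125*exp(5)/6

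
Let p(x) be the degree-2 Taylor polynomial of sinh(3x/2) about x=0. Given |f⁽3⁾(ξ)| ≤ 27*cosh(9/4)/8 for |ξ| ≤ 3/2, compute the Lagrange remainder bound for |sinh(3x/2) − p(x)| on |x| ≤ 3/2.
243*cosh(9/4)/128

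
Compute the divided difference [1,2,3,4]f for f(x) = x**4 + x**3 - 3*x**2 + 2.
11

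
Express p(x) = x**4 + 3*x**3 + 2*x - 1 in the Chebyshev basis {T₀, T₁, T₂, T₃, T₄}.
(-5/8)T₀ + (17/4)T₁ + (1/2)T₂ + (3/4)T₃ + (1/8)T₄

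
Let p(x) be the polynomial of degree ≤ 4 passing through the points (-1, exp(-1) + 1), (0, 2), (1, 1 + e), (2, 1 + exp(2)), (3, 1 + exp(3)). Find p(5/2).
(-5 + e*(-70*e + 156 + 35*exp(3) + 140*exp(2)))*exp(-1)/128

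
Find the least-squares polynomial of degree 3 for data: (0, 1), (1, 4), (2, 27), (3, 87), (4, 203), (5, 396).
6/7 + (23/42)x + (-1/7)x² + (19/6)x³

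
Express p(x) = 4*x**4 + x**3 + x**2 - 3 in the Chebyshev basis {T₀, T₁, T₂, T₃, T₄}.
-T₀ + (3/4)T₁ + (5/2)T₂ + (1/4)T₃ + (1/2)T₄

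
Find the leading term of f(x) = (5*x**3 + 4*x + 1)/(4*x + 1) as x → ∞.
5*x**2/4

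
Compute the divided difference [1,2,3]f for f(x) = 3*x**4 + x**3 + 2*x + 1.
81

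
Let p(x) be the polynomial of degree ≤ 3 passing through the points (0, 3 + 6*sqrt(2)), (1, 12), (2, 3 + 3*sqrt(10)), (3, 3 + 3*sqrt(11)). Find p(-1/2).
-267/16 - 15*sqrt(11)/16 + 63*sqrt(10)/16 + 105*sqrt(2)/8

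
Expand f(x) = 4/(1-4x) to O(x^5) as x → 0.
4 + 16*x + 64*x**2 + 256*x**3 + 1024*x**4 + O(x**5)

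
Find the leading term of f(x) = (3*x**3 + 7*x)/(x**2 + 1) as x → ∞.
3*x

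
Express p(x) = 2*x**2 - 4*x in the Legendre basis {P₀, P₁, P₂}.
(2/3)P₀ + (-4)P₁ + (4/3)P₂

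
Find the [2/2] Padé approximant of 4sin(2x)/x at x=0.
(8 - 56*x**2/15)/(x**2/5 + 1)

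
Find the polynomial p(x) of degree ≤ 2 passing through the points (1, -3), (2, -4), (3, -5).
-x - 2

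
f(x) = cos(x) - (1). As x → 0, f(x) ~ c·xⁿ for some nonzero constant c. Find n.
2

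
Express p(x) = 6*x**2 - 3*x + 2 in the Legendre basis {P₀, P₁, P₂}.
(4)P₀ + (-3)P₁ + (4)P₂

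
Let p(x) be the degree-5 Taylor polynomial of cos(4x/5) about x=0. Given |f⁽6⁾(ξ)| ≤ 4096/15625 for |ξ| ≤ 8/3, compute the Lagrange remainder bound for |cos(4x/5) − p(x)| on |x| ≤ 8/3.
67108864/512578125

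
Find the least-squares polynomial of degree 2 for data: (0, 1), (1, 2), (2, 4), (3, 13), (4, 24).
44/35 + (-141/70)x + (27/14)x²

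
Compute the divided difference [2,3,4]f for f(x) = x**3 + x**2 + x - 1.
10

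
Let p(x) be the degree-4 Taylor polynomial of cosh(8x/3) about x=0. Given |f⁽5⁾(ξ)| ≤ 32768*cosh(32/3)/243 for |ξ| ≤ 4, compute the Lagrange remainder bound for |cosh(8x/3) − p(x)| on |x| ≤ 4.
4194304*cosh(32/3)/3645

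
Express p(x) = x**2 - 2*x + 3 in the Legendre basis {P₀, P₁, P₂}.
(10/3)P₀ + (-2)P₁ + (2/3)P₂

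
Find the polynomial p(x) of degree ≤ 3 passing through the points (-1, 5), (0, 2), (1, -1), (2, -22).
2 - 3*x**3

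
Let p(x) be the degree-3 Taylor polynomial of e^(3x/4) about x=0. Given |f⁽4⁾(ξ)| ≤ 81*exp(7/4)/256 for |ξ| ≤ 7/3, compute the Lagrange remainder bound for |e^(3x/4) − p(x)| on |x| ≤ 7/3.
2401*exp(7/4)/6144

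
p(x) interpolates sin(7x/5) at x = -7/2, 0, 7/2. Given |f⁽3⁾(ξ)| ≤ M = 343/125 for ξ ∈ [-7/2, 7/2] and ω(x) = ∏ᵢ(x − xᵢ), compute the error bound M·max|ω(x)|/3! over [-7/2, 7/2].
117649*sqrt(3)/27000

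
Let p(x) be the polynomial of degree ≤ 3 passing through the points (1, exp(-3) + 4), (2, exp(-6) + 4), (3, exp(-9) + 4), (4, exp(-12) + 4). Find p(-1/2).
(-189*exp(6) - 35 + 135*exp(3) + 105*exp(9) + 64*exp(12))*exp(-12)/16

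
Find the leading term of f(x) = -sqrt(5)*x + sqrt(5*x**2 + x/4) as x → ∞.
sqrt(5)/40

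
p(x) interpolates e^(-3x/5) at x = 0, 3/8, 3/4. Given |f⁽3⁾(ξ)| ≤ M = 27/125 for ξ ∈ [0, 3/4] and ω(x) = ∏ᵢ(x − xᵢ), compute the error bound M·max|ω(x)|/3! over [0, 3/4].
27*sqrt(3)/64000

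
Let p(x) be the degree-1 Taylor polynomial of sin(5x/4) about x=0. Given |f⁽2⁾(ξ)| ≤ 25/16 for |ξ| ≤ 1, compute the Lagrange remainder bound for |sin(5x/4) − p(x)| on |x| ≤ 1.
25/32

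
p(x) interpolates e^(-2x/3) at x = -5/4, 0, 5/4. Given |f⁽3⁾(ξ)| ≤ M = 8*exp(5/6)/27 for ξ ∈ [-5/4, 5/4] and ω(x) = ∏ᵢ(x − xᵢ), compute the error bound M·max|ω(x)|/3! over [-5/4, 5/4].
125*sqrt(3)*exp(5/6)/5832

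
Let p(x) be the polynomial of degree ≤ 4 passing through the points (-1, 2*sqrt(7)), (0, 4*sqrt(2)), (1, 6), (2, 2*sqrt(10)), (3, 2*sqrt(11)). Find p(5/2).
-105/32 - 5*sqrt(7)/64 + 7*sqrt(2)/8 + 35*sqrt(11)/64 + 35*sqrt(10)/16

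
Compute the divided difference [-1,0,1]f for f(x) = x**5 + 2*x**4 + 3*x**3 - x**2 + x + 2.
1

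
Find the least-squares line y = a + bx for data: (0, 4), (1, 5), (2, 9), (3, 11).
a = 7/2, b = 5/2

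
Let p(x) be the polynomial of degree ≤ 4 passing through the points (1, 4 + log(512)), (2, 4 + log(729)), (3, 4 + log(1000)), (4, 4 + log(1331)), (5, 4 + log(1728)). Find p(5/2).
4 + log(450*11**(17/32)*2**(115/128)*3**(113/128)*5**(7/64)/11)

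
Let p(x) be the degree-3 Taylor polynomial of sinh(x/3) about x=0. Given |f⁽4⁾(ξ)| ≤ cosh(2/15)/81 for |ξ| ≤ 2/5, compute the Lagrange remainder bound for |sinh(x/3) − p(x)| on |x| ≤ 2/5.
2*cosh(2/15)/151875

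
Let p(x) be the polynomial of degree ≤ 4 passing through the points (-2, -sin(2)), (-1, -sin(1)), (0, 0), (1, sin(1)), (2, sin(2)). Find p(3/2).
5*sin(2)/16 + 7*sin(1)/8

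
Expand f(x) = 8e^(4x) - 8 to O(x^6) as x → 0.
32*x + 64*x**2 + 256*x**3/3 + 256*x**4/3 + 1024*x**5/15 + O(x**6)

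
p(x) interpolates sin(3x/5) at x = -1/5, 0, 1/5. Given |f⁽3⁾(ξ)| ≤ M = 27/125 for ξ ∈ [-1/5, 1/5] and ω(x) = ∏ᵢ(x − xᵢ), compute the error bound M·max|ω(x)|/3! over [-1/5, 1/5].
sqrt(3)/15625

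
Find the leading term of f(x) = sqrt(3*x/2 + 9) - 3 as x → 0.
x/4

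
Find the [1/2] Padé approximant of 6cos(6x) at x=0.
6/(18*x**2 + 1)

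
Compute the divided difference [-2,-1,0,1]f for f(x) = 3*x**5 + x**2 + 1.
15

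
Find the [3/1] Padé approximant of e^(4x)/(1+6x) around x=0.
(1552*x**3/123 + 320*x**2/41 + 168*x/41 + 1)/(250*x/41 + 1)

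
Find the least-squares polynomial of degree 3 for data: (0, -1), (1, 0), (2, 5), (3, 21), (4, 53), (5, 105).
-8/9 + (-41/189)x + (-29/252)x² + (95/108)x³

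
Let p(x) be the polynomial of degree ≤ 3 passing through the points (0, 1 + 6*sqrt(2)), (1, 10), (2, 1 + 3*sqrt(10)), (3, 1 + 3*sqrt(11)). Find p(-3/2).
-1685/16 - 105*sqrt(11)/16 + 315*sqrt(2)/8 + 405*sqrt(10)/16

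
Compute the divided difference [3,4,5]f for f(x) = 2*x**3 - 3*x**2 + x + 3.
21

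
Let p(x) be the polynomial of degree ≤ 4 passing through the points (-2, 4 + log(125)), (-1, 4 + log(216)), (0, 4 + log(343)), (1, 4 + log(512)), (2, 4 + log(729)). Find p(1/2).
4 + log(392*2**(3/4)*3**(19/64)*5**(9/128)*7**(7/64)/3)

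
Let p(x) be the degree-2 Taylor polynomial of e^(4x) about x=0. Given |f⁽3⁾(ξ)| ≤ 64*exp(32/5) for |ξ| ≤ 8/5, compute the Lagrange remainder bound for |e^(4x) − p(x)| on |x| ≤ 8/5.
16384*exp(32/5)/375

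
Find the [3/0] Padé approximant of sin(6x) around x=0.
-36*x**3 + 6*x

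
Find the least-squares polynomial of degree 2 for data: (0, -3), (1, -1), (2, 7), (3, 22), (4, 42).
-107/35 + (-69/70)x + (43/14)x²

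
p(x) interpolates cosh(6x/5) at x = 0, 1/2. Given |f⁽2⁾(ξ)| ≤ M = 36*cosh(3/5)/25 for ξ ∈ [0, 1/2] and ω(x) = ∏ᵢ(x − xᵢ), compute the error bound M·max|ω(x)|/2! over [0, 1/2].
9*cosh(3/5)/200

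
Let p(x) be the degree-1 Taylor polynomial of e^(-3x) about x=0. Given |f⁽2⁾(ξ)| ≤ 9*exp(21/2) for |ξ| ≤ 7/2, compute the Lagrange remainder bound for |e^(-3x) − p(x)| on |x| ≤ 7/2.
441*exp(21/2)/8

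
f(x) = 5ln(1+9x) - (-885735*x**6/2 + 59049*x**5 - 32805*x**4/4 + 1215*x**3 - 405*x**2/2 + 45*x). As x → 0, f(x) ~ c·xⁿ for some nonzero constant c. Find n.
7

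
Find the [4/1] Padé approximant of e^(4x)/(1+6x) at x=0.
(22624*x**4/1875 + 3904*x**3/375 + 5016*x**2/625 + 2492*x/625 + 1)/(3742*x/625 + 1)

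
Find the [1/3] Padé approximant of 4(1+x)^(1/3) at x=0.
(10*x/3 + 4)/(x**3/81 - x**2/18 + x/2 + 1)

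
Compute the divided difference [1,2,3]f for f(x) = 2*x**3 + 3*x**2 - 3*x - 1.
15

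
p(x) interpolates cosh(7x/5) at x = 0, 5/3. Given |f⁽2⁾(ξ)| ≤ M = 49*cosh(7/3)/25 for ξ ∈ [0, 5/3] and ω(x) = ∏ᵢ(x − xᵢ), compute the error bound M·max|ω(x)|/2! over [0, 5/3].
49*cosh(7/3)/72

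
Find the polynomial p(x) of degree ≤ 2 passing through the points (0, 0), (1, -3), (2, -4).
x**2 - 4*x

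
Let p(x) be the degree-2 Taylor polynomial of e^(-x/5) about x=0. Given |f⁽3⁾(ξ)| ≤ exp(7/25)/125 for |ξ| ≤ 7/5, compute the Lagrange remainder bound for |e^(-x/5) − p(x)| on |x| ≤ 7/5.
343*exp(7/25)/93750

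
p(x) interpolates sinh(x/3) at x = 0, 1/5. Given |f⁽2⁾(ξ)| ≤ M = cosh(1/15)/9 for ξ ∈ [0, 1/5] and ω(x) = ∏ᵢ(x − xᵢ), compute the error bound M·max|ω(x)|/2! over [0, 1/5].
cosh(1/15)/1800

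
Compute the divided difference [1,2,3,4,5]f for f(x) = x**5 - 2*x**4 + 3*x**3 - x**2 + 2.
13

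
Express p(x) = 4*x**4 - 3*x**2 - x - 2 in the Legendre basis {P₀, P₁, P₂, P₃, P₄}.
(-11/5)P₀ - P₁ + (2/7)P₂ + (32/35)P₄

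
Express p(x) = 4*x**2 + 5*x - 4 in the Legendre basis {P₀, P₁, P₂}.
(-8/3)P₀ + (5)P₁ + (8/3)P₂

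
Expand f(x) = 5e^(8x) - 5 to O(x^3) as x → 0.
40*x + 160*x**2 + O(x**3)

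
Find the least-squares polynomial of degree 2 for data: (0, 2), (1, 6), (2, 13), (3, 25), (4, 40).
72/35 + (25/14)x + (27/14)x²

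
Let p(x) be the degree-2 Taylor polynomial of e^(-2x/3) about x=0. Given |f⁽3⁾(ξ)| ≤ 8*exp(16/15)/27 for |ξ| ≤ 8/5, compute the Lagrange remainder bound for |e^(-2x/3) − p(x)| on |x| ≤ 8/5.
2048*exp(16/15)/10125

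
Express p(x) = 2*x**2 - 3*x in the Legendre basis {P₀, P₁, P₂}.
(2/3)P₀ + (-3)P₁ + (4/3)P₂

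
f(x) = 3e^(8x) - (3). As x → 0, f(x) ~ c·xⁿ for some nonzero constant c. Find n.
1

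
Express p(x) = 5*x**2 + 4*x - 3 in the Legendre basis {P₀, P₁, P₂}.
(-4/3)P₀ + (4)P₁ + (10/3)P₂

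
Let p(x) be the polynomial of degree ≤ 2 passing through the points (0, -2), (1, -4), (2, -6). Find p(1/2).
-3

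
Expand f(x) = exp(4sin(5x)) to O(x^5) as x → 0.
1 + 20*x + 200*x**2 + 1250*x**3 + 5000*x**4 + O(x**5)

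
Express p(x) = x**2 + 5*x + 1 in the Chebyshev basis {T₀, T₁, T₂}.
(3/2)T₀ + (5)T₁ + (1/2)T₂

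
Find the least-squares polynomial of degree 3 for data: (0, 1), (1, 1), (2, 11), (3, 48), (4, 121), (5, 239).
83/63 + (-796/189)x + (127/126)x² + (101/54)x³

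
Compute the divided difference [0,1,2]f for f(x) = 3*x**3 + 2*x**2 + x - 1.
11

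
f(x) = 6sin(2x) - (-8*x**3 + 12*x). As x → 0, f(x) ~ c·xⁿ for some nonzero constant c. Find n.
5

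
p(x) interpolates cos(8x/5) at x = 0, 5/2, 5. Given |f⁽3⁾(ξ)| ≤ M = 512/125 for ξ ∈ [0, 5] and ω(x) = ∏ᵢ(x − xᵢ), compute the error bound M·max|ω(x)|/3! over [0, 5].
64*sqrt(3)/27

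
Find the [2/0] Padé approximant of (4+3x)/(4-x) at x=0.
x**2/4 + x + 1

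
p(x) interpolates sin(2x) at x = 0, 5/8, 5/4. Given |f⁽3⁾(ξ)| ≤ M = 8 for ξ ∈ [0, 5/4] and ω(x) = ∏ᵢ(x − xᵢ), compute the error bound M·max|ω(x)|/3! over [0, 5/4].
125*sqrt(3)/1728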